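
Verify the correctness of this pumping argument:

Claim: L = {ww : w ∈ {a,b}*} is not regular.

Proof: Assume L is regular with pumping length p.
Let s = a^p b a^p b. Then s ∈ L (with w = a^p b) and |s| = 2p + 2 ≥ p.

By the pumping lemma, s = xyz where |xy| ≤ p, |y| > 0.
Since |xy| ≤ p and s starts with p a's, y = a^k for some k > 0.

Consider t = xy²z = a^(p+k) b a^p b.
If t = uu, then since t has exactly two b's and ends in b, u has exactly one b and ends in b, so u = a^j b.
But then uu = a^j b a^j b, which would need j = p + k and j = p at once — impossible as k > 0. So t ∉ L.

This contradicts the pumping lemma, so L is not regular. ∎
The proof is correct.

This proof is valid because:
1. s = a^p b a^p b is in L and is chosen in terms of p, so |s| ≥ p holds for every p
2. The decomposition analysis is correct: |xy| ≤ p forces y to lie inside the leading a's
3. The contradiction is valid: the argument shows a^(p+k) b a^p b cannot be split into two equal halves
4. The conclusion follows logically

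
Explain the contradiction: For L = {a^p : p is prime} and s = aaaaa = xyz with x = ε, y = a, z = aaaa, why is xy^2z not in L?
xy²z = aaaaaa ∉ L

Pumping with i = 2 replaces y = a by y² = aa:
- Original: s = xyz = aaaaa; aaaaa has length 5, which is prime, so it is in L
- Pumped: xy²z = ε · aa · aaaa = aaaaaa
- aaaaaa has length 6 = 2 × 3, which is not prime, so it is not in L

The pumping lemma would require xy²z ∈ L, so this decomposition yields a contradiction.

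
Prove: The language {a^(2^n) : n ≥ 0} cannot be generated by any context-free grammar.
Assume for contradiction that L is context-free, and let p ≥ 1 be the pumping length given by the pumping lemma for CFLs.
Choose s = a^(2^p). Then s ∈ L and |s| = 2^p ≥ p.
By the CFL pumping lemma, s = uvxyz for some u, v, x, y, z with |vxy| ≤ p, |vy| ≥ 1, and uv^i xy^i z ∈ L for every i ≥ 0.
All symbols are a's, so only lengths matter: let k = |vy|, with 1 ≤ k ≤ |vxy| ≤ p < 2^p.

Take i = 2: |uv²xy²z| = 2^p + k, and 2^p < 2^p + k < 2^p + 2^p = 2^(p+1).
So the length lies strictly between consecutive powers of two and is not a power of 2; uv²xy²z ∉ L.

This contradicts the CFL pumping lemma, which requires uv^i xy^i z ∈ L for all i ≥ 0.
Hence L = {a^(2^n) : n ≥ 0} is not context-free. ∎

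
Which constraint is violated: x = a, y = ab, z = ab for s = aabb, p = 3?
Violated: xyz = s

The decomposition x = a, y = ab, z = ab for s = aabb with p = 3
violates the constraint: xyz = s

xyz = 'a' + 'ab' + 'ab' = 'aabab' ≠ 'aabb' = s. The decomposition doesn't reconstruct s.

Pumping lemma constraints:
1. xyz = s (decomposition is valid)
2. |xy| ≤ p
3. |y| > 0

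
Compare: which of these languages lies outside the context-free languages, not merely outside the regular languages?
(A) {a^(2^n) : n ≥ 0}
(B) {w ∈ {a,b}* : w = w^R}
(A) {a^(2^n) : n ≥ 0}

(A) {a^(2^n) : n ≥ 0} requires the CFL pumping lemma.

- {w ∈ {a,b}* : w = w^R} is context-free (but not regular)
  • Can be shown non-regular with the regular pumping lemma
  • After pumping, the string is no longer symmetric

- {a^(2^n) : n ≥ 0} is NOT context-free
  • Requires the CFL pumping lemma to prove
  • Gaps between powers of 2 grow exponentially

The CFL pumping lemma is "stronger" in that it can prove non-membership
in the larger class of context-free languages.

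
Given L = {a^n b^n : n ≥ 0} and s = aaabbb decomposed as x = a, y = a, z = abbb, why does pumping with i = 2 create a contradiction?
xy²z = aaaabbb ∉ L

Pumping with i = 2 replaces y = a by y² = aa:
- Original: s = xyz = aaabbb; aaabbb = a^3 b^3 has equal counts (3 = 3), so it is in L
- Pumped: xy²z = a · aa · abbb = aaaabbb
- aaaabbb has 4 a's and 3 b's; 4 ≠ 3, so it is not in L

The pumping lemma would require xy²z ∈ L, so this decomposition yields a contradiction.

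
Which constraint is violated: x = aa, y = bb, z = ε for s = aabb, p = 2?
Violated: |xy| ≤ p

The decomposition x = aa, y = bb, z = ε for s = aabb with p = 2
violates the constraint: |xy| ≤ p

|xy| = |aabb| = 4 > 2 = p. The decomposition puts too many characters in xy.

Pumping lemma constraints:
1. xyz = s (decomposition is valid)
2. |xy| ≤ p
3. |y| > 0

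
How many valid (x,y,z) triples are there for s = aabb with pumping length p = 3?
6

For s = 'aabb' with pumping length p = 3:

Constraints: |xy| ≤ 3, |y| > 0

Valid decompositions (|xy| ≤ p, |y| ≥ 1):
  • x='', y='a', z='abb'
  • x='a', y='a', z='bb'
  • x='', y='aa', z='bb'
  • x='aa', y='b', z='b'
  • x='a', y='ab', z='b'
  • x='', y='aab', z='b'

Total count: 6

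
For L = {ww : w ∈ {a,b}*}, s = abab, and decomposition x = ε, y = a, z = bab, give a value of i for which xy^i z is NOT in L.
i = 0

xy⁰z = ε · ε · bab = bab; bab has odd length 3, so it cannot be written as ww and is not in L.
(Other choices also work, e.g. i = 2, 3; only i = 1 is guaranteed to stay in L since xy¹z = s.)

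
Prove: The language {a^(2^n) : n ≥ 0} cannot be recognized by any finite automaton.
Assume for contradiction that L is regular, and let p ≥ 1 be the pumping length given by the pumping lemma.
Choose s = a^(2^p). Then s ∈ L and |s| = 2^p ≥ p.
By the pumping lemma, s = xyz for some x, y, z with |xy| ≤ p, |y| ≥ 1, and xy^i z ∈ L for every i ≥ 0.
Here y = a^k for some k with 1 ≤ k ≤ |xy| ≤ p, and p < 2^p.

Take i = 2: |xy²z| = 2^p + k.
Now 2^p < 2^p + k ≤ 2^p + p < 2^p + 2^p = 2^(p+1).
So |xy²z| lies strictly between the consecutive powers of two 2^p and 2^(p+1), hence is not a power of 2, and xy²z ∉ L.

This contradicts the pumping lemma, which requires xy^i z ∈ L for all i ≥ 0.
Hence L = {a^(2^n) : n ≥ 0} is not regular. ∎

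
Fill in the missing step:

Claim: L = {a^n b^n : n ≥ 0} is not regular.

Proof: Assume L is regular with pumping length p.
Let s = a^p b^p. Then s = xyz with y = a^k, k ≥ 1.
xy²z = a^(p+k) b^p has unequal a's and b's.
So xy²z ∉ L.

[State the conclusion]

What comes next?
This contradicts the pumping lemma for regular languages,
which guarantees xy^i z ∈ L for all i ≥ 0.

Since our assumption that L is regular leads to a contradiction,
we conclude that L = {a^n b^n : n ≥ 0} is NOT regular. ∎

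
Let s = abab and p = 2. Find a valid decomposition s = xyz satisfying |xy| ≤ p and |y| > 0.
x = '', y = 'ab', z = 'ab'

For s = abab and p = 2, one valid decomposition is:
- x = '' (length 0)
- y = 'ab' (length 2)
- z = 'ab' (length 2)

Verification:
- xyz = '' + 'ab' + 'ab' = abab ✓
- |xy| = 2 ≤ 2 ✓
- |y| = 2 > 0 ✓

All pumping lemma constraints are satisfied.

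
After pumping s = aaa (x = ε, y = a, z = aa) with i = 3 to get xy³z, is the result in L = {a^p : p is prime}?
Yes

xy³z = ε · aaa · aa = aaaaa.
aaaaa has length 5, which is prime, so it is in L.
(A single pumped string landing in L is not a contradiction by itself; a non-regularity proof needs some i for which xy^i z ∉ L, for every admissible decomposition.)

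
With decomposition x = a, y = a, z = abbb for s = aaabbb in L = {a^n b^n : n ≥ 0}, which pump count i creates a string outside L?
i = 3

xy³z = a · aaa · abbb = aaaaabbb; aaaaabbb has 5 a's and 3 b's; 5 ≠ 3, so it is not in L.
(Other choices also work, e.g. i = 0, 2; only i = 1 is guaranteed to stay in L since xy¹z = s.)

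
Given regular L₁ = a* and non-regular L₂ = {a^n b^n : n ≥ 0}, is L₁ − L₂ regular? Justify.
Yes — L₁ − L₂ is regular.

The only string of a* that lies in {a^n b^n} is ε, so L₁ − L₂ = a* − {ε} = a⁺ = aa*, which is regular.

Note that the bare facts "L₁ regular, L₂ non-regular" do not settle the question by themselves: the closure of regular languages under ∪, ∩, complement and difference applies only when BOTH operands are regular. With a non-regular operand the result can come out regular or non-regular depending on the specific languages, so one has to work out L₁ − L₂ for this particular pair, as above.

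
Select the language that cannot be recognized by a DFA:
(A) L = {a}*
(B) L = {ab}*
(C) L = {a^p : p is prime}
(C) {a^p : p is prime}

(C) L = {a^p : p is prime} is NOT regular.

The pumping lemma can be used to prove this:
After pumping, the length becomes composite

The other languages are regular because they can be recognized by finite automata.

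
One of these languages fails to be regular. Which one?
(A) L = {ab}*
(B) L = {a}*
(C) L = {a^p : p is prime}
(C) {a^p : p is prime}

(C) L = {a^p : p is prime} is NOT regular.

The pumping lemma can be used to prove this:
After pumping, the length becomes composite

The other languages are regular because they can be recognized by finite automata.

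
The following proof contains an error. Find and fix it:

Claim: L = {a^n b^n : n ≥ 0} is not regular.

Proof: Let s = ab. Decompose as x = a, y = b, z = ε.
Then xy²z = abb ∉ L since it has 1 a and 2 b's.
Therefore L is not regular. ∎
Error: The string s = ab might be shorter than the pumping length p.

Correction: Choose s = a^p b^p to ensure |s| ≥ p. Also, the decomposition is wrong: with |xy| ≤ p, y cannot include b's when s starts with p a's.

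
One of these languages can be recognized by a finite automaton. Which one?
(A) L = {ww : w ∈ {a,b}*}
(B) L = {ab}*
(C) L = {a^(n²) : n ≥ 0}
(B) {ab}*

(B) L = {ab}* is regular.

This can be recognized by a finite automaton (DFA/NFA).
Regular expressions like {ab}* define regular languages.

The other choices are not regular:
- {a^(n²) : n ≥ 0}: After pumping, length is no longer a perfect square
- {ww : w ∈ {a,b}*}: After pumping, the two halves no longer match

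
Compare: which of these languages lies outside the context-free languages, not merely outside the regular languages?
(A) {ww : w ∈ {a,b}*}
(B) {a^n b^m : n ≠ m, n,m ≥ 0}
(A) {ww : w ∈ {a,b}*}

(A) {ww : w ∈ {a,b}*} requires the CFL pumping lemma.

- {a^n b^m : n ≠ m, n,m ≥ 0} is context-free (but not regular)
  • Can be shown non-regular with the regular pumping lemma
  • After pumping a's, we can make n = m

- {ww : w ∈ {a,b}*} is NOT context-free
  • Requires the CFL pumping lemma to prove
  • Even a PDA cannot compare two arbitrary halves symbol by symbol; CFL pumping on a^p b^p a^p b^p fails

The CFL pumping lemma is "stronger" in that it can prove non-membership
in the larger class of context-free languages.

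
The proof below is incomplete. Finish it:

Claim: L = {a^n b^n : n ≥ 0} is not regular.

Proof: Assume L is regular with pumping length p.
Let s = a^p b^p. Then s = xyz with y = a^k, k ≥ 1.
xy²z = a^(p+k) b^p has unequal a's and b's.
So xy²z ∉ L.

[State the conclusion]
This contradicts the pumping lemma for regular languages,
which guarantees xy^i z ∈ L for all i ≥ 0.

Since our assumption that L is regular leads to a contradiction,
we conclude that L = {a^n b^n : n ≥ 0} is NOT regular. ∎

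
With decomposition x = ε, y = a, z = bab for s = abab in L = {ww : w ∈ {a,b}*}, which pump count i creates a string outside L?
i = 0

xy⁰z = ε · ε · bab = bab; bab has odd length 3, so it cannot be written as ww and is not in L.
(Other choices also work, e.g. i = 2, 3; only i = 1 is guaranteed to stay in L since xy¹z = s.)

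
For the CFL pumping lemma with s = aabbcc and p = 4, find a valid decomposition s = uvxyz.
u='a', v='a', x='bb', y='c', z='c'

For s = aabbcc with pumping length p = 4:

One valid decomposition:
- u = 'a'
- v = 'a'
- x = 'bb'
- y = 'c'
- z = 'c'

Verification:
- uvxyz = 'a' + 'a' + 'bb' + 'c' + 'c' = aabbcc ✓
- |vxy| = |'abbc'| = 4 ≤ 4 ✓
- |vy| = |'ac'| = 2 > 0 ✓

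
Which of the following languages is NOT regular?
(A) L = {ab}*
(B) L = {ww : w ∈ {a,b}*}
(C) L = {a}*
(B) {ww : w ∈ {a,b}*}

(B) L = {ww : w ∈ {a,b}*} is NOT regular.

The pumping lemma can be used to prove this:
After pumping, the two halves no longer match

The other languages are regular because they can be recognized by finite automata.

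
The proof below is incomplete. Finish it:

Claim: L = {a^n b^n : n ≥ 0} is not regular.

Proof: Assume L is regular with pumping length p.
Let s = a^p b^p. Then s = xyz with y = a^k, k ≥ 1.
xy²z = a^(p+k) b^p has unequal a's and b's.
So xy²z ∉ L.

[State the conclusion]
This contradicts the pumping lemma for regular languages,
which guarantees xy^i z ∈ L for all i ≥ 0.

Since our assumption that L is regular leads to a contradiction,
we conclude that L = {a^n b^n : n ≥ 0} is NOT regular. ∎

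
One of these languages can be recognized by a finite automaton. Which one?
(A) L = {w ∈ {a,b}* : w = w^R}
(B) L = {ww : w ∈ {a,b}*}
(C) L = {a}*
(C) {a}*

(C) L = {a}* is regular.

This can be recognized by a finite automaton (DFA/NFA).
Regular expressions like {a}* define regular languages.

The other choices are not regular:
- {ww : w ∈ {a,b}*}: After pumping, the two halves no longer match
- {w ∈ {a,b}* : w = w^R}: After pumping, the string is no longer symmetric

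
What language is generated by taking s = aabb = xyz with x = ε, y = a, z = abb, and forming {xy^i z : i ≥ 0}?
{xy^i z : i ≥ 0} = {a^(i+1) b^2 : i ≥ 0} = {abb, aabb, aaabb, ...}

With x = ε, y = a, z = abb: Starting with aabb and pumping the first 'a' (z = abb keeps the second 'a'), we get strings with i+1 a's followed by 2 b's for i = 0, 1, 2, ...; note bb is not produced because z always contributes one a.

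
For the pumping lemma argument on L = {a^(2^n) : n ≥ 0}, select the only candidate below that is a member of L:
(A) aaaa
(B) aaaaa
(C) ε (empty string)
(A) aaaa

The pumping lemma is applied to a string s that lies in L, so first check membership of each option:
- (A) aaaa has length 4 = 2^2, so it is in L ✓
- (B) aaaaa has length 5, strictly between 2^2 = 4 and 2^3 = 8, so it is not in L ✗
- (C) ε has length 0, which is not a power of 2, so it is not in L ✗

Only (A) aaaa is in L, so it is the only candidate that could play the role of s.
(In a complete proof one picks s in terms of the pumping length p so that |s| ≥ p is guaranteed; a fixed string like aaaa illustrates the shape of such an s.)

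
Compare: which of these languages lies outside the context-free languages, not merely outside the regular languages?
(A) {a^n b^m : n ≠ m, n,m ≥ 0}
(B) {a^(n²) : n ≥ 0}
(B) {a^(n²) : n ≥ 0}

(B) {a^(n²) : n ≥ 0} requires the CFL pumping lemma.

- {a^n b^m : n ≠ m, n,m ≥ 0} is context-free (but not regular)
  • Can be shown non-regular with the regular pumping lemma
  • After pumping a's, we can make n = m

- {a^(n²) : n ≥ 0} is NOT context-free
  • Requires the CFL pumping lemma to prove
  • Gaps between squares grow unboundedly

The CFL pumping lemma is "stronger" in that it can prove non-membership
in the larger class of context-free languages.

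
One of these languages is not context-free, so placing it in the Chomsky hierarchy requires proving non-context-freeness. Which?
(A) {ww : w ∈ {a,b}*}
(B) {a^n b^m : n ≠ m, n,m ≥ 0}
(A) {ww : w ∈ {a,b}*}

(A) {ww : w ∈ {a,b}*} requires the CFL pumping lemma.

- {a^n b^m : n ≠ m, n,m ≥ 0} is context-free (but not regular)
  • Can be shown non-regular with the regular pumping lemma
  • After pumping a's, we can make n = m

- {ww : w ∈ {a,b}*} is NOT context-free
  • Requires the CFL pumping lemma to prove
  • Cannot verify equality of two arbitrary substrings

The CFL pumping lemma is "stronger" in that it can prove non-membership
in the larger class of context-free languages.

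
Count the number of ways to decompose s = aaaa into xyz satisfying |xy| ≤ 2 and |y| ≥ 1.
3

For s = 'aaaa' with pumping length p = 2:

Constraints: |xy| ≤ 2, |y| > 0

Valid decompositions (|xy| ≤ p, |y| ≥ 1):
  • x='', y='a', z='aaa'
  • x='a', y='a', z='aa'
  • x='', y='aa', z='aa'

Total count: 3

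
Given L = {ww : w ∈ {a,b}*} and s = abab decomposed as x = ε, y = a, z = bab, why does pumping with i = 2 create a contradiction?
xy²z = aabab ∉ L

Pumping with i = 2 replaces y = a by y² = aa:
- Original: s = xyz = abab; abab splits into halves ab · ab, which are equal, so it is in L (w = ab)
- Pumped: xy²z = ε · aa · bab = aabab
- aabab has odd length 5, so it cannot be written as ww and is not in L

The pumping lemma would require xy²z ∈ L, so this decomposition yields a contradiction.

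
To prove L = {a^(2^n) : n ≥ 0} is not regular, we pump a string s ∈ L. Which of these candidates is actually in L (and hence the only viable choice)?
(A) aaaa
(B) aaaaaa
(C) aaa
(A) aaaa

The pumping lemma is applied to a string s that lies in L, so first check membership of each option:
- (A) aaaa has length 4 = 2^2, so it is in L ✓
- (B) aaaaaa has length 6, strictly between 2^2 = 4 and 2^3 = 8, so it is not in L ✗
- (C) aaa has length 3, strictly between 2^1 = 2 and 2^2 = 4, so it is not in L ✗

Only (A) aaaa is in L, so it is the only candidate that could play the role of s.
(In a complete proof one picks s in terms of the pumping length p so that |s| ≥ p is guaranteed; a fixed string like aaaa illustrates the shape of such an s.)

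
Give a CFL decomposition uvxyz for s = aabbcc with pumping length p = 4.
u='a', v='a', x='bb', y='c', z='c'

For s = aabbcc with pumping length p = 4:

One valid decomposition:
- u = 'a'
- v = 'a'
- x = 'bb'
- y = 'c'
- z = 'c'

Verification:
- uvxyz = 'a' + 'a' + 'bb' + 'c' + 'c' = aabbcc ✓
- |vxy| = |'abbc'| = 4 ≤ 4 ✓
- |vy| = |'ac'| = 2 > 0 ✓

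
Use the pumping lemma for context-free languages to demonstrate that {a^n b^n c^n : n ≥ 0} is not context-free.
Assume for contradiction that L is context-free, and let p ≥ 1 be the pumping length given by the pumping lemma for CFLs.
Choose s = a^p b^p c^p. Then s ∈ L and |s| = 3p ≥ p.
By the CFL pumping lemma, s = uvxyz for some u, v, x, y, z with |vxy| ≤ p, |vy| ≥ 1, and uv^i xy^i z ∈ L for every i ≥ 0.

Because |vxy| ≤ p, the window vxy cannot contain both an a and a c: any substring of s containing both must include the entire block b^p plus at least one a and one c, so it has length ≥ p + 2 > p.
Hence at least one of the letters a, c does not occur in vy at all.

Take i = 0: the string uxz is obtained from s by deleting |vy| ≥ 1 symbols, so |uxz| = 3p − |vy| < 3p.
But the letter (a or c) that does not occur in vy still occurs exactly p times in uxz. Every string of L with exactly p copies of some letter is a^p b^p c^p, of length 3p. Since |uxz| < 3p, uxz ∉ L.

This contradicts the CFL pumping lemma, which requires uv^i xy^i z ∈ L for all i ≥ 0.
Hence L = {a^n b^n c^n : n ≥ 0} is not context-free. ∎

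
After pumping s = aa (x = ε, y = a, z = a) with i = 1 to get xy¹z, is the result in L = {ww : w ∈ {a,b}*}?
Yes

xy¹z = ε · a · a = aa.
aa splits into halves a · a, which are equal, so it is in L (w = a).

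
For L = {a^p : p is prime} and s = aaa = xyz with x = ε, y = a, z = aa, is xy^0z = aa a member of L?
Yes

xy⁰z = ε · ε · aa = aa.
aa has length 2, which is prime, so it is in L.
(A single pumped string landing in L is not a contradiction by itself; a non-regularity proof needs some i for which xy^i z ∉ L, for every admissible decomposition.)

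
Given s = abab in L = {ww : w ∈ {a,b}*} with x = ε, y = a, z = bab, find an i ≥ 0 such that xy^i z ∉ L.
i = 2

xy²z = ε · aa · bab = aabab; aabab has odd length 5, so it cannot be written as ww and is not in L.
(Other choices also work, e.g. i = 0, 3; only i = 1 is guaranteed to stay in L since xy¹z = s.)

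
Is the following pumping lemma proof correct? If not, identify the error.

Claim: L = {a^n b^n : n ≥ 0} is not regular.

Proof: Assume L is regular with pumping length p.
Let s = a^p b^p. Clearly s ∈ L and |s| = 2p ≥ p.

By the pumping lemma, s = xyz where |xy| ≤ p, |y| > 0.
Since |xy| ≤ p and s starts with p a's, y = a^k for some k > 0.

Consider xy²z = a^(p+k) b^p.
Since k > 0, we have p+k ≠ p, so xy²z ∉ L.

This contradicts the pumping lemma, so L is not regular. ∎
The proof is correct.

This proof is valid because:
1. The string s = a^p b^p is correctly in L
2. The decomposition analysis is correct: y must consist only of a's
3. The contradiction is valid: pumping increases a's but not b's
4. The conclusion follows logically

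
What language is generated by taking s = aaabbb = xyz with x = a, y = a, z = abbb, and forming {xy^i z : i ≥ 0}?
{xy^i z : i ≥ 0} = {a^(2+i) b^3 : i ≥ 0} = {aabbb, aaabbb, aaaabbb, ...}

With x = a, y = a, z = abbb: Starting with aaabbb and pumping the second 'a', we get strings with 2+i a's followed by 3 b's for i = 0, 1, 2, ...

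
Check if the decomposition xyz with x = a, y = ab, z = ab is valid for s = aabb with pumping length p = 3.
Violated: xyz = s

The decomposition x = a, y = ab, z = ab for s = aabb with p = 3
violates the constraint: xyz = s

xyz = 'a' + 'ab' + 'ab' = 'aabab' ≠ 'aabb' = s. The decomposition doesn't reconstruct s.

Pumping lemma constraints:
1. xyz = s (decomposition is valid)
2. |xy| ≤ p
3. |y| > 0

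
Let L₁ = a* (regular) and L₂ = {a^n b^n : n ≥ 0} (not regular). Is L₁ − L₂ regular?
Yes — L₁ − L₂ is regular.

The only string of a* that lies in {a^n b^n} is ε, so L₁ − L₂ = a* − {ε} = a⁺ = aa*, which is regular.

Note that the bare facts "L₁ regular, L₂ non-regular" do not settle the question by themselves: the closure of regular languages under ∪, ∩, complement and difference applies only when BOTH operands are regular. With a non-regular operand the result can come out regular or non-regular depending on the specific languages, so one has to work out L₁ − L₂ for this particular pair, as above.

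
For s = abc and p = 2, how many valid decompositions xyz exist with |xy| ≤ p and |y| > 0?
3

For s = 'abc' with pumping length p = 2:

Constraints: |xy| ≤ 2, |y| > 0

Valid decompositions (|xy| ≤ p, |y| ≥ 1):
  • x='', y='a', z='bc'
  • x='a', y='b', z='c'
  • x='', y='ab', z='c'

Total count: 3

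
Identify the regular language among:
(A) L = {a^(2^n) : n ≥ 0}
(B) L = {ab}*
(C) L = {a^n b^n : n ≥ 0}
(B) {ab}*

(B) L = {ab}* is regular.

This can be recognized by a finite automaton (DFA/NFA).
Regular expressions like {ab}* define regular languages.

The other choices are not regular:
- {a^(2^n) : n ≥ 0}: After pumping, length is no longer a power of 2
- {a^n b^n : n ≥ 0}: After pumping, the number of a's and b's become unequal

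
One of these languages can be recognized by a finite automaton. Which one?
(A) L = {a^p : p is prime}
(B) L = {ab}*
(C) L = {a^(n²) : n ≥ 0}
(B) {ab}*

(B) L = {ab}* is regular.

This can be recognized by a finite automaton (DFA/NFA).
Regular expressions like {ab}* define regular languages.

The other choices are not regular:
- {a^p : p is prime}: After pumping, the length becomes composite
- {a^(n²) : n ≥ 0}: After pumping, length is no longer a perfect square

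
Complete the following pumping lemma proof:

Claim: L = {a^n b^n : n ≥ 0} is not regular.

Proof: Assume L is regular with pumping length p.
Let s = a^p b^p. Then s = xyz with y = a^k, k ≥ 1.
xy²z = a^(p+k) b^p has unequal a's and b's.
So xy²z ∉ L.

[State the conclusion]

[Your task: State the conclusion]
This contradicts the pumping lemma for regular languages,
which guarantees xy^i z ∈ L for all i ≥ 0.

Since our assumption that L is regular leads to a contradiction,
we conclude that L = {a^n b^n : n ≥ 0} is NOT regular. ∎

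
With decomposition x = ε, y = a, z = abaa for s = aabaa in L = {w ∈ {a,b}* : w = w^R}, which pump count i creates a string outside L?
i = 2

xy²z = ε · aa · abaa = aaabaa; aaabaa reversed is aabaaa ≠ aaabaa, so it is not a palindrome and is not in L.
(Other choices also work, e.g. i = 0, 3; only i = 1 is guaranteed to stay in L since xy¹z = s.)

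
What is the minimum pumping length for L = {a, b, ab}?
p = 3

For a finite language L, the pumping lemma holds vacuously if p > max|s| for s ∈ L.

The longest string in L = {a, b, ab} has length 2.
If p = 3, then no string s ∈ L has |s| ≥ p, so the condition is vacuously true.

The minimum pumping length is p = 3.

Why no smaller p works: for any p ≤ 2, the longest string s ∈ L has |s| = 2 ≥ p, so it would
have to be pumpable; but pumping up (i = 2, 3, ...) produces ever longer strings, which cannot all lie in the
finite language L. So the pumping property fails for every p ≤ 2.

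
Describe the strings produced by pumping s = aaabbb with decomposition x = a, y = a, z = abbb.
{xy^i z : i ≥ 0} = {a^(2+i) b^3 : i ≥ 0} = {aabbb, aaabbb, aaaabbb, ...}

With x = a, y = a, z = abbb: Starting with aaabbb and pumping the second 'a', we get strings with 2+i a's followed by 3 b's for i = 0, 1, 2, ...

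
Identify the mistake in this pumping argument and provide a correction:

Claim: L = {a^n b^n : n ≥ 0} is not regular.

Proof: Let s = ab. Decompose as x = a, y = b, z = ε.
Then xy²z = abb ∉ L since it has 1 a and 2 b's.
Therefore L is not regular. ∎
Error: The string s = ab might be shorter than the pumping length p.

Correction: Choose s = a^p b^p to ensure |s| ≥ p. Also, the decomposition is wrong: with |xy| ≤ p, y cannot include b's when s starts with p a's.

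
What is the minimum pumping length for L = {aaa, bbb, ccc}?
p = 4

For a finite language L, the pumping lemma holds vacuously if p > max|s| for s ∈ L.

The longest string in L = {aaa, bbb, ccc} has length 3.
If p = 4, then no string s ∈ L has |s| ≥ p, so the condition is vacuously true.

The minimum pumping length is p = 4.

Why no smaller p works: for any p ≤ 3, the longest string s ∈ L has |s| = 3 ≥ p, so it would
have to be pumpable; but pumping up (i = 2, 3, ...) produces ever longer strings, which cannot all lie in the
finite language L. So the pumping property fails for every p ≤ 3.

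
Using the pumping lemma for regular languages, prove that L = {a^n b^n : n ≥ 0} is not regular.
Assume for contradiction that L is regular, and let p ≥ 1 be the pumping length given by the pumping lemma.
Choose s = a^p b^p. Then s ∈ L and |s| = 2p ≥ p.
By the pumping lemma, s = xyz for some x, y, z with |xy| ≤ p, |y| ≥ 1, and xy^i z ∈ L for every i ≥ 0.
Since |xy| ≤ p and the first p symbols of s are all a's, we must have y = a^k for some k with 1 ≤ k ≤ p.

Take i = 2: xy²z = a^(p + k) b^p.
This string has p + k a's but p b's, and p + k > p because k ≥ 1. So xy²z ∉ L.

This contradicts the pumping lemma, which requires xy^i z ∈ L for all i ≥ 0.
Hence L = {a^n b^n : n ≥ 0} is not regular. ∎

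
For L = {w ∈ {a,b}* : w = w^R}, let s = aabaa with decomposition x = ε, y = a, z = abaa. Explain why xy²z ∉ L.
xy²z = aaabaa ∉ L

Pumping with i = 2 replaces y = a by y² = aa:
- Original: s = xyz = aabaa; aabaa reversed is aabaa, the same string, so it is a palindrome and is in L
- Pumped: xy²z = ε · aa · abaa = aaabaa
- aaabaa reversed is aabaaa ≠ aaabaa, so it is not a palindrome and is not in L

The pumping lemma would require xy²z ∈ L, so this decomposition yields a contradiction.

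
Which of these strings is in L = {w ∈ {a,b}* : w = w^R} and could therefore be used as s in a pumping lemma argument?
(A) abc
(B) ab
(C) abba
(C) abba

The pumping lemma is applied to a string s that lies in L, so first check membership of each option:
- (A) abc reversed is cba ≠ abc, so it is not a palindrome and is not in L ✗
- (B) ab reversed is ba ≠ ab, so it is not a palindrome and is not in L ✗
- (C) abba reversed is abba, the same string, so it is a palindrome and is in L ✓

Only (C) abba is in L, so it is the only candidate that could play the role of s.
(In a complete proof one picks s in terms of the pumping length p so that |s| ≥ p is guaranteed; a fixed string like abba illustrates the shape of such an s.)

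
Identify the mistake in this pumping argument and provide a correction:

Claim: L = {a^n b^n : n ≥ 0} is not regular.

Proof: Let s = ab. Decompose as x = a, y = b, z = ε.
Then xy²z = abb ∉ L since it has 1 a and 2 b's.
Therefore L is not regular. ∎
Error: The string s = ab might be shorter than the pumping length p.

Correction: Choose s = a^p b^p to ensure |s| ≥ p. Also, the decomposition is wrong: with |xy| ≤ p, y cannot include b's when s starts with p a's.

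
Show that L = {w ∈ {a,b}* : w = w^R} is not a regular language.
Assume for contradiction that L is regular, and let p ≥ 1 be the pumping length given by the pumping lemma.
Choose s = a^p b a^p. Then s ∈ L (it reads the same in both directions) and |s| = 2p + 1 ≥ p.
By the pumping lemma, s = xyz for some x, y, z with |xy| ≤ p, |y| ≥ 1, and xy^i z ∈ L for every i ≥ 0.
Since |xy| ≤ p and the first p symbols of s are all a's, y = a^k for some k with 1 ≤ k ≤ p.

Take i = 0: xy⁰z = a^(p − k) b a^p.
Its reversal is a^p b a^(p − k). These differ because the block of a's before the unique b has length p − k in one and p in the other, and p − k ≠ p since k ≥ 1. So xy⁰z is not a palindrome, i.e. xy⁰z ∉ L.

This contradicts the pumping lemma, which requires xy^i z ∈ L for all i ≥ 0.
Hence L = {w ∈ {a,b}* : w = w^R} is not regular. ∎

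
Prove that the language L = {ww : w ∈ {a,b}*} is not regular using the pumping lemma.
Assume for contradiction that L is regular, and let p ≥ 1 be the pumping length given by the pumping lemma.
Choose s = a^p b a^p b. Then s ∈ L (take w = a^p b) and |s| = 2p + 2 ≥ p.
By the pumping lemma, s = xyz for some x, y, z with |xy| ≤ p, |y| ≥ 1, and xy^i z ∈ L for every i ≥ 0.
Since |xy| ≤ p and the first p symbols of s are all a's, y = a^k for some k with 1 ≤ k ≤ p.

Take i = 2: t = xy²z = a^(p + k) b a^p b.
Suppose t = uu for some string u. The string t contains exactly two b's and ends in b, so u contains exactly one b and ends in b; hence u = a^j b for some j, and uu = a^j b a^j b. Comparing with t = a^(p + k) b a^p b forces j = p + k (first block) and j = p (second block), which is impossible since k ≥ 1. So t ∉ L.

This contradicts the pumping lemma, which requires xy^i z ∈ L for all i ≥ 0.
Hence L = {ww : w ∈ {a,b}*} is not regular. ∎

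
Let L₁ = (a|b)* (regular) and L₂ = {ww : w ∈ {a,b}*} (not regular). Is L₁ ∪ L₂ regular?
Yes — L₁ ∪ L₂ is regular.

{ww} ⊆ (a|b)*, so L₁ ∪ L₂ = (a|b)*, which is regular.

Note that the bare facts "L₁ regular, L₂ non-regular" do not settle the question by themselves: the closure of regular languages under ∪, ∩, complement and difference applies only when BOTH operands are regular. With a non-regular operand the result can come out regular or non-regular depending on the specific languages, so one has to work out L₁ ∪ L₂ for this particular pair, as above.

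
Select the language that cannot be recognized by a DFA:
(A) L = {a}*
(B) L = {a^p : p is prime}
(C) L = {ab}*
(B) {a^p : p is prime}

(B) L = {a^p : p is prime} is NOT regular.

The pumping lemma can be used to prove this:
After pumping, the length becomes composite

The other languages are regular because they can be recognized by finite automata.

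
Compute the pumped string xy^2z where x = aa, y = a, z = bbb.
aaaabbb

Given x = 'aa', y = 'a', z = 'bbb' and i = 2:

xy^2z = x + y·y·...·y (2 times) + z
       = 'aa' + 'a'^2 + 'bbb'
       = 'aa' + 'aa' + 'bbb'
       = 'aaaabbb'

The pumped string is 'aaaabbb' with length 7.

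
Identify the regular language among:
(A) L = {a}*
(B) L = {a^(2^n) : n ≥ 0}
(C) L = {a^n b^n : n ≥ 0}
(A) {a}*

(A) L = {a}* is regular.

This can be recognized by a finite automaton (DFA/NFA).
Regular expressions like {a}* define regular languages.

The other choices are not regular:
- {a^n b^n : n ≥ 0}: After pumping, the number of a's and b's become unequal
- {a^(2^n) : n ≥ 0}: After pumping, length is no longer a power of 2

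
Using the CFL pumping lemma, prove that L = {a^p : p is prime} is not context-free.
Assume for contradiction that L is context-free, and let p ≥ 1 be the pumping length given by the pumping lemma for CFLs.
Choose a prime q with q ≥ p and let s = a^q. Then s ∈ L and |s| = q ≥ p.
By the CFL pumping lemma, s = uvxyz for some u, v, x, y, z with |vxy| ≤ p, |vy| ≥ 1, and uv^i xy^i z ∈ L for every i ≥ 0.
All symbols are a's, so only lengths matter: let k = |vy|, with 1 ≤ k ≤ p. Then |uv^i xy^i z| = q + (i − 1)k.

Take i = q + 1: the length is q + qk = q(k + 1).
Both factors satisfy q ≥ 2 and k + 1 ≥ 2, so q(k + 1) is composite and uv^(q+1) xy^(q+1) z ∉ L.

This contradicts the CFL pumping lemma, which requires uv^i xy^i z ∈ L for all i ≥ 0.
Hence L = {a^p : p is prime} is not context-free. ∎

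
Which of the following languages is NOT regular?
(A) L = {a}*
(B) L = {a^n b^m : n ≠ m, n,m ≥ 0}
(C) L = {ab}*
(B) {a^n b^m : n ≠ m, n,m ≥ 0}

(B) L = {a^n b^m : n ≠ m, n,m ≥ 0} is NOT regular.

The pumping lemma can be used to prove this:
After pumping a's, we can make n = m

The other languages are regular because they can be recognized by finite automata.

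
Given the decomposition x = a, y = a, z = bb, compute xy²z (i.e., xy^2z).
aaabb

Given x = 'a', y = 'a', z = 'bb' and i = 2:

xy^2z = x + y·y·...·y (2 times) + z
       = 'a' + 'a'^2 + 'bb'
       = 'a' + 'aa' + 'bb'
       = 'aaabb'

The pumped string is 'aaabb' with length 5.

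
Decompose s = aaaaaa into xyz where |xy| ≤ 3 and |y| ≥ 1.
x = 'a', y = 'a', z = 'aaaa'

For s = aaaaaa and p = 3, one valid decomposition is:
- x = 'a' (length 1)
- y = 'a' (length 1)
- z = 'aaaa' (length 4)

Verification:
- xyz = 'a' + 'a' + 'aaaa' = aaaaaa ✓
- |xy| = 2 ≤ 3 ✓
- |y| = 1 > 0 ✓

All pumping lemma constraints are satisfied.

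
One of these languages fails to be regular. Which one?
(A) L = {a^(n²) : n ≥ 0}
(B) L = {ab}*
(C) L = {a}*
(A) {a^(n²) : n ≥ 0}

(A) L = {a^(n²) : n ≥ 0} is NOT regular.

The pumping lemma can be used to prove this:
After pumping, length is no longer a perfect square

The other languages are regular because they can be recognized by finite automata.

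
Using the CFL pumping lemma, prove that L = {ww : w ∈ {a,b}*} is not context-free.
Assume for contradiction that L is context-free, and let p ≥ 1 be the pumping length given by the pumping lemma for CFLs.
Choose s = a^p b^p a^p b^p. Then s ∈ L (take w = a^p b^p) and |s| = 4p ≥ p.
By the CFL pumping lemma, s = uvxyz for some u, v, x, y, z with |vxy| ≤ p, |vy| ≥ 1, and uv^i xy^i z ∈ L for every i ≥ 0.

Write s as four blocks A₁ B₁ A₂ B₂ with A₁ = A₂ = a^p and B₁ = B₂ = b^p. Since |vxy| ≤ p, the window vxy lies inside at most two adjacent blocks. Take i = 0 and let t = uxz, so |t| = 4p − |vy| with 1 ≤ |vy| ≤ p. If |t| is odd, t ∉ L immediately, so assume |vy| is even (hence |vy| ≥ 2) and |t|/2 = 2p − |vy|/2, which satisfies p ≤ |t|/2 ≤ 2p − 1.

Case 1 (vxy inside A₁B₁): t = a^(p−j) b^(p−l) a^p b^p with j + l = |vy|. The second half of t has length < 2p, so it is a suffix of the trailing a^p b^p and ends in b; the first half is a^(p−j) b^(p−l) a^((j+l)/2), which ends in a because (j+l)/2 ≥ 1. The halves differ, so t ∉ L.

Case 2 (vxy inside B₁A₂, straddling the middle): t = a^p b^(p−j) a^(p−l) b^p with j + l = |vy|. If t = ww, then w is a prefix of t of length ≥ p, so w begins with a^p; and w is a suffix of t of length ≥ p, so w ends with b^p. That forces |w| ≥ 2p, contradicting |w| = |t|/2 ≤ 2p − 1. So t ∉ L.

Case 3 (vxy inside A₂B₂): t = a^p b^p a^(p−j) b^(p−l) with j + l = |vy|. The first half of t is a prefix of a^p b^p, so it begins with a; the second half is b^((j+l)/2) a^(p−j) b^(p−l), which begins with b. The halves differ, so t ∉ L.

In every case uv⁰xy⁰z = uxz ∉ L.

This contradicts the CFL pumping lemma, which requires uv^i xy^i z ∈ L for all i ≥ 0.
Hence L = {ww : w ∈ {a,b}*} is not context-free. ∎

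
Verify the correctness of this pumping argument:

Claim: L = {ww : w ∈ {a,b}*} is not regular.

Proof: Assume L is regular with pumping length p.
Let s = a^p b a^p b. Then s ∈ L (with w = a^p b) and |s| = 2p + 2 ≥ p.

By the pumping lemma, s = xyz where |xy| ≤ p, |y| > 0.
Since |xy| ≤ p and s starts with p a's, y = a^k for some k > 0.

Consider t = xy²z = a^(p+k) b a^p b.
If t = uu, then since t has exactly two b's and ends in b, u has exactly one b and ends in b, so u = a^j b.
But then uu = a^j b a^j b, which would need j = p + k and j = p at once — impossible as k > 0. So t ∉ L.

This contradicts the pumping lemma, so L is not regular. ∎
The proof is correct.

This proof is valid because:
1. s = a^p b a^p b is in L and is chosen in terms of p, so |s| ≥ p holds for every p
2. The decomposition analysis is correct: |xy| ≤ p forces y to lie inside the leading a's
3. The contradiction is valid: the argument shows a^(p+k) b a^p b cannot be split into two equal halves
4. The conclusion follows logically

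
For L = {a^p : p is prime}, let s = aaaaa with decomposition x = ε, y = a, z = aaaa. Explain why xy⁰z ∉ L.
xy⁰z = aaaa ∉ L

Pumping with i = 0 replaces y = a by y⁰ = ε:
- Original: s = xyz = aaaaa; aaaaa has length 5, which is prime, so it is in L
- Pumped: xy⁰z = ε · ε · aaaa = aaaa
- aaaa has length 4 = 2 × 2, which is not prime, so it is not in L

The pumping lemma would require xy⁰z ∈ L, so this decomposition yields a contradiction.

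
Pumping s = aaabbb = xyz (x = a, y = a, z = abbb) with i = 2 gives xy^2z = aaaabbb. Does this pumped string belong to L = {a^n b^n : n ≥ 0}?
No

xy²z = a · aa · abbb = aaaabbb.
aaaabbb has 4 a's and 3 b's; 4 ≠ 3, so it is not in L.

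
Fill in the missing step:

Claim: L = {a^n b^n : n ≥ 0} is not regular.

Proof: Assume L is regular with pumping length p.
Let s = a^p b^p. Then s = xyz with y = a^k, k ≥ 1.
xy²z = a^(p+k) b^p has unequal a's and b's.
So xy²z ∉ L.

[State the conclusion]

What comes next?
This contradicts the pumping lemma for regular languages,
which guarantees xy^i z ∈ L for all i ≥ 0.

Since our assumption that L is regular leads to a contradiction,
we conclude that L = {a^n b^n : n ≥ 0} is NOT regular. ∎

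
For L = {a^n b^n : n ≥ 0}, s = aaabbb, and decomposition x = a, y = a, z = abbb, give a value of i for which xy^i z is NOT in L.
i = 0

xy⁰z = a · ε · abbb = aabbb; aabbb has 2 a's and 3 b's; 2 ≠ 3, so it is not in L.
(Other choices also work, e.g. i = 2, 3; only i = 1 is guaranteed to stay in L since xy¹z = s.)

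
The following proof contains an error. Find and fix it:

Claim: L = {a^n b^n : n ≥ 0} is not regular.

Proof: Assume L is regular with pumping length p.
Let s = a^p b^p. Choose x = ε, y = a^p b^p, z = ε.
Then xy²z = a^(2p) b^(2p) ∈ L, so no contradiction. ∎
Error: The decomposition violates |xy| ≤ p. With y = a^p b^p, |xy| = |y| = 2p > p. (The proof also miscomputes xy²z, which would be a^p b^p a^p b^p rather than a^(2p) b^(2p), and it wrongly treats one harmless decomposition as settling the matter — the prover does not get to choose the decomposition.)

Correction: The pumping lemma requires |xy| ≤ p, and the argument must handle every decomposition satisfying |xy| ≤ p, |y| ≥ 1. Since s starts with p a's, any such y consists only of a's, say y = a^k with k ≥ 1. Then xy²z = a^(p+k) b^p has unequal numbers of a's and b's, so xy²z ∉ L — the required contradiction.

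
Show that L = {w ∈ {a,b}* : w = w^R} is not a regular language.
Assume for contradiction that L is regular, and let p ≥ 1 be the pumping length given by the pumping lemma.
Choose s = a^p b a^p. Then s ∈ L (it reads the same in both directions) and |s| = 2p + 1 ≥ p.
By the pumping lemma, s = xyz for some x, y, z with |xy| ≤ p, |y| ≥ 1, and xy^i z ∈ L for every i ≥ 0.
Since |xy| ≤ p and the first p symbols of s are all a's, y = a^k for some k with 1 ≤ k ≤ p.

Take i = 2: xy²z = a^(p + k) b a^p.
Its reversal is a^p b a^(p + k). These differ because the block of a's before the unique b has length p + k in one and p in the other, and p + k ≠ p since k ≥ 1. So xy²z is not a palindrome, i.e. xy²z ∉ L.

This contradicts the pumping lemma, which requires xy^i z ∈ L for all i ≥ 0.
Hence L = {w ∈ {a,b}* : w = w^R} is not regular. ∎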